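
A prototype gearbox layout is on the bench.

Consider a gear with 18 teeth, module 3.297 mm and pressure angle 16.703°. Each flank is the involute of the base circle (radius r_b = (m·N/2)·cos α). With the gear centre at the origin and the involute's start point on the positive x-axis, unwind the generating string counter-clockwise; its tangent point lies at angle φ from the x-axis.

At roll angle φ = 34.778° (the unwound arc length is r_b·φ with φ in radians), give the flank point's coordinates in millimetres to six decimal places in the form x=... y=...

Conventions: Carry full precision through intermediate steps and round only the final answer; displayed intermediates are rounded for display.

class = single-mesh tooth geometry [base-circle involute, m = 3.297, 18T]
pitch radius r_p = m·N/2 = 3.297·18/2 = 29.673000
base radius r_b = r_p·cos α = 29.673000·cos 16.703° = 28.421020
roll angle φ = 34.778° = 0.60699061 rad
x = r_b·(cos φ + φ·sin φ) = 33.184231
y = r_b·(sin φ − φ·cos φ) = 2.041635

x=33.184231 y=2.041635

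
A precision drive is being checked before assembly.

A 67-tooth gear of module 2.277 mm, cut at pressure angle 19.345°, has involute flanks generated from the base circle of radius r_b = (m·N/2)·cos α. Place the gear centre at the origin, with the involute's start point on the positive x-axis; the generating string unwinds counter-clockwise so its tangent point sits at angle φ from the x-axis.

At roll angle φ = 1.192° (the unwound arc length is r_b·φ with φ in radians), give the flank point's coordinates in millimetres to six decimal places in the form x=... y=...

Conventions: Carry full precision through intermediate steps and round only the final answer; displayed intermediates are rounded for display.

x=71.988415 y=0.000216

topology: single-mesh involute geometry — m = 2.277, N = 67
pitch radius r_p = m·N/2 = 2.277·67/2 = 76.279500
base radius r_b = r_p·cos α = 76.279500·cos 19.345° = 71.972841
roll angle φ = 1.192° = 0.02080432 rad
x = r_b·(cos φ + φ·sin φ) = 71.988415
y = r_b·(sin φ − φ·cos φ) = 0.000216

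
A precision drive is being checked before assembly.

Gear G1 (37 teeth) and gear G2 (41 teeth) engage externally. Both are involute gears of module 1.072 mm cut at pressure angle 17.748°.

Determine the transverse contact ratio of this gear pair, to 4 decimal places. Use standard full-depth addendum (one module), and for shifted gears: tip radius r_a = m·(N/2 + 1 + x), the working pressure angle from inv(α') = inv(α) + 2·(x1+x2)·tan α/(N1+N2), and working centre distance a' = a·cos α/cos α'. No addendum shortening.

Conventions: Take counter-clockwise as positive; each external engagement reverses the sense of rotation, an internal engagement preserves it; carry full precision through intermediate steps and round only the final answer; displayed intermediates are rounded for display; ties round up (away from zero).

1.8279

recognized (one external pair, fixed centres): single-mesh tooth geometry, m = 1.072, N1 = 37, N2 = 41
base radii: r_b1 = 18.888125, r_b2 = 20.930084
tip radii: r_a1 = 20.904000, r_a2 = 23.048000
no profile shift: α' = α, a' = a
action lengths: √(r_a1²−r_b1²) = 8.956337, √(r_a2²−r_b2²) = 9.651005
base pitch p_b = π·m·cos α = 3.207502
CR = (8.956337 + 9.651005 − 41.808000·sin 17.74800°)/3.207502 = 1.827891
contact ratio ≈ 1.8279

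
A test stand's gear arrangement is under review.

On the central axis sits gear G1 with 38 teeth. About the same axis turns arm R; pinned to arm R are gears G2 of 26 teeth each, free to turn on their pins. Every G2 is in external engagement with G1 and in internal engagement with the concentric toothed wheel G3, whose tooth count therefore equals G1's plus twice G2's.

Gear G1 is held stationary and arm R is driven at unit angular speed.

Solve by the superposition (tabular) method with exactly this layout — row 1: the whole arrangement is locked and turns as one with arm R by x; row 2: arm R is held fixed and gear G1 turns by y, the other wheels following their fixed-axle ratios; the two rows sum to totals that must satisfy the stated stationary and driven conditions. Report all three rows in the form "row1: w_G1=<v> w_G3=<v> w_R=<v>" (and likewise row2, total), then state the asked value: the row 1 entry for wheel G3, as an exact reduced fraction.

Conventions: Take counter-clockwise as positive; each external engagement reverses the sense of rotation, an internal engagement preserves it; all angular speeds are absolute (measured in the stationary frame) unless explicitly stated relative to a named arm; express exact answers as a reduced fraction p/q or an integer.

row1: w_G1=1 w_G3=1 w_R=1
row2: w_G1=-1 w_G3=19/45 w_R=0
total: w_G1=0 w_G3=64/45 w_R=1
asked value: 1

planetary set (38T centre, 26T on arm, 90T internal) — Willis relation
row 1: whole set turns with the arm by x
superposition row 2 [arm held]: sun y, ring −(38/90)·y, arm 0
boundary: total ω_sun = x + y = 0 and total ω_arm = x = 1  ⇒  y = -1, x = 1
row 2 ring = −(38/90)·(-1) = 19/45
totals (row 1 + row 2): sun 1 + (-1) = 0, ring 1 + 19/45 = 64/45, arm 1 + 0 = 1
asked cell (row1, ring) = 1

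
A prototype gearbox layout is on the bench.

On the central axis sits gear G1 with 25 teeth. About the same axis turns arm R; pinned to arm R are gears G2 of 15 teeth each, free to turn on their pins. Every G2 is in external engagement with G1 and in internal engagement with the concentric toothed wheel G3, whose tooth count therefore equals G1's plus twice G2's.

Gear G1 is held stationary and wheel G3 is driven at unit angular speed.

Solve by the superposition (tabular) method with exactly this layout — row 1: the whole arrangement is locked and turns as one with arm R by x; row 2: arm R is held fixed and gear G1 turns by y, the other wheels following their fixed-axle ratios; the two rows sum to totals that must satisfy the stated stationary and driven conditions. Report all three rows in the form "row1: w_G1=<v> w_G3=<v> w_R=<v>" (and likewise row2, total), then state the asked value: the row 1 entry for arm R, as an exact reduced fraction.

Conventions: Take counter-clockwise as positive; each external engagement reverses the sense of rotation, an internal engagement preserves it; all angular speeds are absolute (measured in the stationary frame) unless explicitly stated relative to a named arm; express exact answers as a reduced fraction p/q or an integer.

recognized (axles ride arm R): planetary set, 25/15/55 teeth
superposition row 1 [locked train]: every member turns x
row 2 (arm held, sun turns y): ω_ring = −(25/55)·y, ω_arm = 0
boundary: total ω_sun = x + y = 0 and total ω_ring = x − (25/55)·y = 1  ⇒  y = -11/16, x = 11/16
row 2 ring = −(25/55)·(-11/16) = 5/16
totals (row 1 + row 2): sun 11/16 + (-11/16) = 0, ring 11/16 + 5/16 = 1, arm 11/16 + 0 = 11/16
asked cell (row1, arm) = 11/16

row1: w_G1=11/16 w_G3=11/16 w_R=11/16
row2: w_G1=-11/16 w_G3=5/16 w_R=0
total: w_G1=0 w_G3=1 w_R=11/16
asked value: 11/16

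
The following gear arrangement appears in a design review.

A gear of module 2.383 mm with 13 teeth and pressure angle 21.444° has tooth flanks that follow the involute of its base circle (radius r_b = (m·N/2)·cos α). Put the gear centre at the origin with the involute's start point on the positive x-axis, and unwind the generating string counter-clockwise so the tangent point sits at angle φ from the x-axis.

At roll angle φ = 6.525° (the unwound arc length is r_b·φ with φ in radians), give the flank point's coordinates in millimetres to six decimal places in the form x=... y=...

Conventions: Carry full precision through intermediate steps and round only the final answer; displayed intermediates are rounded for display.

single-mesh involute tooth geometry (13T wheel at module 2.383)
pitch radius r_p = m·N/2 = 2.383·13/2 = 15.489500
base radius r_b = r_p·cos α = 15.489500·cos 21.444° = 14.417245
roll angle φ = 6.525° = 0.11388273 rad
x = r_b·(cos φ + φ·sin φ) = 14.510432
y = r_b·(sin φ − φ·cos φ) = 0.007089

x=14.510432 y=0.007089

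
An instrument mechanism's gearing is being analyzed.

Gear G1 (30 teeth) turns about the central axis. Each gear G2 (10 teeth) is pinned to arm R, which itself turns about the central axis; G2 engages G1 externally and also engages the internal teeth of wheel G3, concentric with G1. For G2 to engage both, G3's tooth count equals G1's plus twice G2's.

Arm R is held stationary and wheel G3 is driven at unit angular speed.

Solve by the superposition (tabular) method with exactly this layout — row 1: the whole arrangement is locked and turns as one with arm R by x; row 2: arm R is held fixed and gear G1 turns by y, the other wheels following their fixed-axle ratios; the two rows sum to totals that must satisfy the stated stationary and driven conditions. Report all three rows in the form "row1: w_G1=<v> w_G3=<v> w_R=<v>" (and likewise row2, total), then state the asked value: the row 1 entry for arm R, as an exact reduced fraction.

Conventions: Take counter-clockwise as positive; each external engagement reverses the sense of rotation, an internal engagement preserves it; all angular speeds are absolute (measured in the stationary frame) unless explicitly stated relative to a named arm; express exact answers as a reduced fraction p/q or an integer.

topology: planetary set — G1 30T / G2 10T / G3 50T, arm = carrier (Willis)
superposition row 1 [locked train]: every member turns x
superposition row 2 [arm held]: sun y, ring −(30/50)·y, arm 0
boundary: total ω_arm = x = 0 and total ω_ring = x − (30/50)·y = 1  ⇒  y = -5/3, x = 0
row 2 ring = −(30/50)·(-5/3) = 1
totals (row 1 + row 2): sun 0 + (-5/3) = -5/3, ring 0 + 1 = 1, arm 0 + 0 = 0
asked cell (row1, arm) = 0

row1: w_G1=0 w_G3=0 w_R=0
row2: w_G1=-5/3 w_G3=1 w_R=0
total: w_G1=-5/3 w_G3=1 w_R=0
asked value: 0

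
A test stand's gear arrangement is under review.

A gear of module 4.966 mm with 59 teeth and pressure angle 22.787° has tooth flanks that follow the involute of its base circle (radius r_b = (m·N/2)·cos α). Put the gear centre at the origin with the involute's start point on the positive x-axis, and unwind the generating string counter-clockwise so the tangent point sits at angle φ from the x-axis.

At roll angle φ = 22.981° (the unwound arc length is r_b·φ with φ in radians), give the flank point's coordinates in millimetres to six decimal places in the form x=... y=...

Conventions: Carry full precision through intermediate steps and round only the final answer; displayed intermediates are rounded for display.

topology: single-mesh involute geometry — m = 4.966, N = 59
pitch radius r_p = m·N/2 = 4.966·59/2 = 146.497000
base radius r_b = r_p·cos α = 146.497000·cos 22.787° = 135.063063
roll angle φ = 22.981° = 0.40109412 rad
x = r_b·(cos φ + φ·sin φ) = 145.494239
y = r_b·(sin φ − φ·cos φ) = 2.858586

x=145.494239 y=2.858586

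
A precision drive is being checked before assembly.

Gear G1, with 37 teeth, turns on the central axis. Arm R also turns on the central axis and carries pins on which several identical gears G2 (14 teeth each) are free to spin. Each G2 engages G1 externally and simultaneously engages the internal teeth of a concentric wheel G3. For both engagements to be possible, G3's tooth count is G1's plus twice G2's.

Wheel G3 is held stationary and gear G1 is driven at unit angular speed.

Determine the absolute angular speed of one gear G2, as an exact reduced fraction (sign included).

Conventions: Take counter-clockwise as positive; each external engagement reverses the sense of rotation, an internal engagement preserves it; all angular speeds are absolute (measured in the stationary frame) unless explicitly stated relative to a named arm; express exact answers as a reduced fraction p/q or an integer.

-37/28

planetary set (37T centre, 14T on arm, 65T internal) — Willis relation
ring teeth: 37 + 2·14 = 65
37(ω_sun−ω_arm) = −65(ω_ring−ω_arm),  ω_ring = 0, ω_sun = 1
37(1−ω_arm) = −65(0−ω_arm)  ⇒  102·ω_arm = 37  ⇒  ω_arm = 37/102
sun–planet mesh: 37·(1−37/102) = −14·(ω_p−ω_arm)  ⇒  ω_p−ω_arm = -2405/1428
ω_p = 37/102 − 2405/1428 = -37/28
exact speed ratio = -37/28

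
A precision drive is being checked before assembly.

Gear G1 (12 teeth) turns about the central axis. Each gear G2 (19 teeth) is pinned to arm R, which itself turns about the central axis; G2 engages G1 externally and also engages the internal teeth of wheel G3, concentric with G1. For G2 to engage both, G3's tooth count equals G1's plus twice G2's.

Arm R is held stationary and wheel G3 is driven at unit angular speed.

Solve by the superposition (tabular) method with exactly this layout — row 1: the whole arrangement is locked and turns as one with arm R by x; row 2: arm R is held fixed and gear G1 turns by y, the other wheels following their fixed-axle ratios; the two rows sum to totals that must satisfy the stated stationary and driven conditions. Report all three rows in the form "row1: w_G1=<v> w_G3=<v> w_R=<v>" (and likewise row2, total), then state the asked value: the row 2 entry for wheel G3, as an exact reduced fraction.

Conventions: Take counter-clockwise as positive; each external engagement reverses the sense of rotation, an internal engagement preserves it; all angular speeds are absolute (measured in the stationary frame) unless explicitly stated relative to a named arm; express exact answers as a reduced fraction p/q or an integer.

planetary set (12T centre, 19T on arm, 50T internal) — Willis relation
superposition row 1 [locked train]: every member turns x
row 2 — arm fixed, fixed-axis ratios: sun y, ring −(12/50)·y, arm 0
boundary: total ω_arm = x = 0 and total ω_ring = x − (12/50)·y = 1  ⇒  y = -25/6, x = 0
row 2 ring = −(12/50)·(-25/6) = 1
totals (row 1 + row 2): sun 0 + (-25/6) = -25/6, ring 0 + 1 = 1, arm 0 + 0 = 0
asked cell (row2, ring) = 1

row1: w_G1=0 w_G3=0 w_R=0
row2: w_G1=-25/6 w_G3=1 w_R=0
total: w_G1=-25/6 w_G3=1 w_R=0
asked value: 1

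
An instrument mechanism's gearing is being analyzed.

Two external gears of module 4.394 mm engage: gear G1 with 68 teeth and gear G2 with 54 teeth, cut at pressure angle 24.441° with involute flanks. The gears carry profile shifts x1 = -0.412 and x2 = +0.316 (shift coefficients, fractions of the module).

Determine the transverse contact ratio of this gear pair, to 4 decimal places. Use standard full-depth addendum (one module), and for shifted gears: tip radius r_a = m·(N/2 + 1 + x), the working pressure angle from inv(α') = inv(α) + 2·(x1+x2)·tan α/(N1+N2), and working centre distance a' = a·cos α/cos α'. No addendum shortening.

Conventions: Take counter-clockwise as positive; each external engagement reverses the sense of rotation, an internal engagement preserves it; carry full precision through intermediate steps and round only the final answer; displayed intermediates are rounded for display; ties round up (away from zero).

1.5686

single-mesh involute tooth geometry (68T engaging 54T at module 4.394)
base radii: r_b1 = 136.008298, r_b2 = 108.006590
tip radii: r_a1 = 151.979672, r_a2 = 124.420504
inv(α') = inv(24.441°) + 2·(-0.412+0.316)·tan α/(68+54) = 0.02719206  ⇒  α' = 24.24075°
a' = a·cos α / cos α' = 268.0340·cos 24.441°/cos 24.24075° = 267.610550
action lengths: √(r_a1²−r_b1²) = 67.820082, √(r_a2²−r_b2²) = 61.765997
base pitch p_b = π·m·cos α = 12.567137
CR = (67.820082 + 61.765997 − 267.610550·sin 24.24075°)/12.567137 = 1.568598
contact ratio ≈ 1.5686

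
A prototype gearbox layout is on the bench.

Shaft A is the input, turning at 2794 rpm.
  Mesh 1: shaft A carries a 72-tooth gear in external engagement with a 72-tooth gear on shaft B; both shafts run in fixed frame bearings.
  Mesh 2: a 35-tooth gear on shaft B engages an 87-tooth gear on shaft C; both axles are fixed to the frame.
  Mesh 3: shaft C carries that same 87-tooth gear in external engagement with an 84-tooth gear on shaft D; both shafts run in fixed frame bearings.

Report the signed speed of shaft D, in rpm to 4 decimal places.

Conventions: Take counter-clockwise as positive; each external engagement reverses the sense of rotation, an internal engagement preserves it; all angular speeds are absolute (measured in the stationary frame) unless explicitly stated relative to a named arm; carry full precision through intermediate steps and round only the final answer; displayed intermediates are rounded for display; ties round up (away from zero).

class = fixed-axis compound train [3 meshes; 3 ratios multiply, 3 sense flips]
mesh 1 [72T→72T]: ω = 2794.0000×72/72 = 2794.0000 rpm, sense flips to −
mesh 2 [35T→87T]: ω = 2794.0000×35/87 = 1124.0230 rpm, sense flips to +
mesh 3 [87T→84T]: ω = 1124.0230×87/84 = 1164.1667 rpm, sense flips to −
signed output speed = -1164.1667 rpm

-1164.1667 rpm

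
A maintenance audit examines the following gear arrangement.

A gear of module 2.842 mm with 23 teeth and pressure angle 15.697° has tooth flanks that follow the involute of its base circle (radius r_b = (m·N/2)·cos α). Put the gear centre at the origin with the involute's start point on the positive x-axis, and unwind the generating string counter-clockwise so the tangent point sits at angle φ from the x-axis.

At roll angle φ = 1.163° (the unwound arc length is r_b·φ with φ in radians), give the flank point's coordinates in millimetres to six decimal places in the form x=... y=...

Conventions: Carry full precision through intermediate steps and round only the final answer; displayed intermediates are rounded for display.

class = single-mesh tooth geometry [base-circle involute, m = 2.842, 23T]
pitch radius r_p = m·N/2 = 2.842·23/2 = 32.683000
base radius r_b = r_p·cos α = 32.683000·cos 15.697° = 31.464117
roll angle φ = 1.163° = 0.02029818 rad
x = r_b·(cos φ + φ·sin φ) = 31.470599
y = r_b·(sin φ − φ·cos φ) = 0.000088

x=31.470599 y=0.000088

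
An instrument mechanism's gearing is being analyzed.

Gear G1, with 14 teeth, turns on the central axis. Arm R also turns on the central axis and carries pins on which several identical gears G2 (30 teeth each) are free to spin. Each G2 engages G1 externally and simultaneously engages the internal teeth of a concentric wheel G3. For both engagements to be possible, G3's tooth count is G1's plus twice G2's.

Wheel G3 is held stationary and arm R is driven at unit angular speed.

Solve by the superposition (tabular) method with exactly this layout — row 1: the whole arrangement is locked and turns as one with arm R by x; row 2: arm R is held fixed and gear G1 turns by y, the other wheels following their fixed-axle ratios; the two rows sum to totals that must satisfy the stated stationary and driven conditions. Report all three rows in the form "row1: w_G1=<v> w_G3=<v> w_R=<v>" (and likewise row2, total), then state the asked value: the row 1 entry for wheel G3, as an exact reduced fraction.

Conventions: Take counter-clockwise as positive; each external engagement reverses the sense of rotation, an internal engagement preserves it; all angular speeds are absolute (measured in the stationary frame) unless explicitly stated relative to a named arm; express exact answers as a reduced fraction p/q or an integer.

row1: w_G1=1 w_G3=1 w_R=1
row2: w_G1=37/7 w_G3=-1 w_R=0
total: w_G1=44/7 w_G3=0 w_R=1
asked value: 1

topology: planetary set — G1 14T / G2 30T / G3 74T, arm = carrier (Willis)
superposition row 1 [locked train]: every member turns x
row 2: sun turns y, ring = −(14/74)·y, arm 0
boundary: total ω_ring = x − (14/74)·y = 0 and total ω_arm = x = 1  ⇒  y = 37/7, x = 1
row 2 ring = −(14/74)·37/7 = -1
totals (row 1 + row 2): sun 1 + 37/7 = 44/7, ring 1 + (-1) = 0, arm 1 + 0 = 1
asked cell (row1, ring) = 1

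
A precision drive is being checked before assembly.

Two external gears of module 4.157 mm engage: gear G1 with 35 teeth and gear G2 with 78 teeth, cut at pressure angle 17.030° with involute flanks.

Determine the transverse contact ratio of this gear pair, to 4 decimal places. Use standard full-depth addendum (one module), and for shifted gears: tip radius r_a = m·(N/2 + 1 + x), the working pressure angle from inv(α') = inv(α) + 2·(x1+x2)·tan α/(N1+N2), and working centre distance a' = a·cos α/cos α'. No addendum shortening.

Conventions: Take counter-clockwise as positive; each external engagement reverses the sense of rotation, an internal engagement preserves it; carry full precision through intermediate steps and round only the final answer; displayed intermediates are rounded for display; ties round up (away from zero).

1.9364

topology: single-mesh involute geometry — m = 4.157, 35T/78T pair
base radii: r_b1 = 69.557634, r_b2 = 155.014156
tip radii: r_a1 = 76.904500, r_a2 = 166.280000
no profile shift: α' = α, a' = a
action lengths: √(r_a1²−r_b1²) = 32.803013, √(r_a2²−r_b2²) = 60.163526
base pitch p_b = π·m·cos α = 12.486957
CR = (32.803013 + 60.163526 − 234.870500·sin 17.03000°)/12.486957 = 1.936377
contact ratio ≈ 1.9364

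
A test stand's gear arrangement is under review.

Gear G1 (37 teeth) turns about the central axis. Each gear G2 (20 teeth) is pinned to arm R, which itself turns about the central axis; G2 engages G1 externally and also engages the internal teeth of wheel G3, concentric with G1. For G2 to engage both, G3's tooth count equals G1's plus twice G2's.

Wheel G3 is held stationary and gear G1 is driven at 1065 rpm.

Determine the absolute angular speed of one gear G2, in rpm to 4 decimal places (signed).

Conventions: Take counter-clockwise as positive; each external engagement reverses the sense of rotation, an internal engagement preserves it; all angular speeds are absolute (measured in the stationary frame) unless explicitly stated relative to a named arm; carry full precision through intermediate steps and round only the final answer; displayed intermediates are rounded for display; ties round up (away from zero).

-985.1250 rpm

topology: planetary set — G1 37T / G2 20T / G3 77T, arm = carrier (Willis)
normalise by the input: solve with ω_sun = 1, then scale by 1065 rpm
ring teeth: 37 + 2·20 = 77
37(ω_sun−ω_arm) = −77(ω_ring−ω_arm),  ω_ring = 0, ω_sun = 1
37(1−ω_arm) = −77(0−ω_arm)  ⇒  114·ω_arm = 37  ⇒  ω_arm = 37/114
sun–planet mesh: 37·(1−37/114) = −20·(ω_p−ω_arm)  ⇒  ω_p−ω_arm = -2849/2280
ω_p = 37/114 − 2849/2280 = -37/40
scale: ω_p = -37/40 × 1065 rpm = -985.1250 rpm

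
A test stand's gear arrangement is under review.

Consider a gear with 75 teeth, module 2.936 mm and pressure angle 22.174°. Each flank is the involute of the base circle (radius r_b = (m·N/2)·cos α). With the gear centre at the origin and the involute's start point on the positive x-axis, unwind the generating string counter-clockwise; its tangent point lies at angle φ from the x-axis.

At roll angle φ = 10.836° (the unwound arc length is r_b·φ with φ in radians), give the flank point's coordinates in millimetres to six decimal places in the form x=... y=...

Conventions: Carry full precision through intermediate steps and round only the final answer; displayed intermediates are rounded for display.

x=103.764341 y=0.229077

topology: single-mesh involute geometry — m = 2.936, N = 75
pitch radius r_p = m·N/2 = 2.936·75/2 = 110.100000
base radius r_b = r_p·cos α = 110.100000·cos 22.174° = 101.957218
roll angle φ = 10.836° = 0.18912388 rad
x = r_b·(cos φ + φ·sin φ) = 103.764341
y = r_b·(sin φ − φ·cos φ) = 0.229077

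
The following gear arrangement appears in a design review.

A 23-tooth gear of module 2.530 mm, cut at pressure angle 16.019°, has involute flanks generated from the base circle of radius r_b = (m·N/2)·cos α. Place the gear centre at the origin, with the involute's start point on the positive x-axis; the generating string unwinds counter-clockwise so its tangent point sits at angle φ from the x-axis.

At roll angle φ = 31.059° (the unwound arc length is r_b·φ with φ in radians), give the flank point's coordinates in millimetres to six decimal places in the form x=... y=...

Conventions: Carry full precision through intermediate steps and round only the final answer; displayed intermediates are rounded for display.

recognized (one wheel, involute flank): single-mesh tooth geometry, m = 2.530, N = 23
pitch radius r_p = m·N/2 = 2.530·23/2 = 29.095000
base radius r_b = r_p·cos α = 29.095000·cos 16.019° = 27.965248
roll angle φ = 31.059° = 0.54208181 rad
x = r_b·(cos φ + φ·sin φ) = 31.777124
y = r_b·(sin φ − φ·cos φ) = 1.441704

x=31.777124 y=1.441704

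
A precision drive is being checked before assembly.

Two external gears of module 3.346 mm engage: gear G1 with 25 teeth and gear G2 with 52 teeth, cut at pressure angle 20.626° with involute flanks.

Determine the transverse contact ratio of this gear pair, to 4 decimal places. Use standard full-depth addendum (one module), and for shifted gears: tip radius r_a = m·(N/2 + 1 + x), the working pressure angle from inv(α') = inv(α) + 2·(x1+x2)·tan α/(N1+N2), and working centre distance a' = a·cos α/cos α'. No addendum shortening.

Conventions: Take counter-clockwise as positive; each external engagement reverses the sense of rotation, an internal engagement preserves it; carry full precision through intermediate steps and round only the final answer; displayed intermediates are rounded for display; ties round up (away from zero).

1.6579

recognized (one external pair, fixed centres): single-mesh tooth geometry, m = 3.346, N1 = 25, N2 = 52
base radii: r_b1 = 39.144008, r_b2 = 81.419537
tip radii: r_a1 = 45.171000, r_a2 = 90.342000
no profile shift: α' = α, a' = a
action lengths: √(r_a1²−r_b1²) = 22.542534, √(r_a2²−r_b2²) = 39.147617
base pitch p_b = π·m·cos α = 9.837962
CR = (22.542534 + 39.147617 − 128.821000·sin 20.62600°)/9.837962 = 1.657949
contact ratio ≈ 1.6579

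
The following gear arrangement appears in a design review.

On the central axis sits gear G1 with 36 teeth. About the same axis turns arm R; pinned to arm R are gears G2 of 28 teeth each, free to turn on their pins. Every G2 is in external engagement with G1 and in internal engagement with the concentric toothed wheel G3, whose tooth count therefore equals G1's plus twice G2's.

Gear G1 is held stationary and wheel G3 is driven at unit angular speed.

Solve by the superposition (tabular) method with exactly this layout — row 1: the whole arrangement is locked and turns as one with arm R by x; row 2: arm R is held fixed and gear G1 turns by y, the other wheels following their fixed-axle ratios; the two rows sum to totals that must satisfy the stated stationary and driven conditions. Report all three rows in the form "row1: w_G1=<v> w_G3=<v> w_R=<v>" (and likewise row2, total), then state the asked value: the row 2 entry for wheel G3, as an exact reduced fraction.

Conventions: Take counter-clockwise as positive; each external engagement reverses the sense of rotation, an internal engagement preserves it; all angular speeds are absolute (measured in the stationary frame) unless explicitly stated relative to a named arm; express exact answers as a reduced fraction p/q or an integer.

topology: planetary set — G1 36T / G2 28T / G3 92T, arm = carrier (Willis)
row 1 (train locked, turned with arm): all members turn x
row 2 (arm held, sun turns y): ω_ring = −(36/92)·y, ω_arm = 0
boundary: total ω_sun = x + y = 0 and total ω_ring = x − (36/92)·y = 1  ⇒  y = -23/32, x = 23/32
row 2 ring = −(36/92)·(-23/32) = 9/32
totals (row 1 + row 2): sun 23/32 + (-23/32) = 0, ring 23/32 + 9/32 = 1, arm 23/32 + 0 = 23/32
asked cell (row2, ring) = 9/32

row1: w_G1=23/32 w_G3=23/32 w_R=23/32
row2: w_G1=-23/32 w_G3=9/32 w_R=0
total: w_G1=0 w_G3=1 w_R=23/32
asked value: 9/32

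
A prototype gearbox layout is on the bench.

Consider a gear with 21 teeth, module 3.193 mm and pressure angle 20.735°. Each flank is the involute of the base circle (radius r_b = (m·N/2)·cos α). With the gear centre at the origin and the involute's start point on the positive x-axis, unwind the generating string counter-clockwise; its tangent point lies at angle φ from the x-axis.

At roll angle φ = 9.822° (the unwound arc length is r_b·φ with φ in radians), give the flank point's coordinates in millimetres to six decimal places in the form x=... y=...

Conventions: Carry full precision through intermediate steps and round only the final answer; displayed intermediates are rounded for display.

class = single-mesh tooth geometry [base-circle involute, m = 3.193, 21T]
pitch radius r_p = m·N/2 = 3.193·21/2 = 33.526500
base radius r_b = r_p·cos α = 33.526500·cos 20.735° = 31.354919
roll angle φ = 9.822° = 0.17142624 rad
x = r_b·(cos φ + φ·sin φ) = 31.812253
y = r_b·(sin φ − φ·cos φ) = 0.052498

x=31.812253 y=0.052498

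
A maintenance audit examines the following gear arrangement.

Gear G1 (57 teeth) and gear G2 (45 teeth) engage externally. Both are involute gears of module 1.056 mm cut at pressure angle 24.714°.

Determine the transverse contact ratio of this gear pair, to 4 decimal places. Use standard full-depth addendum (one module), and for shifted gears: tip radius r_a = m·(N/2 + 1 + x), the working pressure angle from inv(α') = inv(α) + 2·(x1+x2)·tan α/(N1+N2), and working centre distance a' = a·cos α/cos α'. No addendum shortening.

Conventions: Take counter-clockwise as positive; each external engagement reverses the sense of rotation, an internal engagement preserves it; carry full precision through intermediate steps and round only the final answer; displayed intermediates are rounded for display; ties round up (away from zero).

single-mesh involute tooth geometry (57T engaging 45T at module 1.056)
base radii: r_b1 = 27.339388, r_b2 = 21.583728
tip radii: r_a1 = 31.152000, r_a2 = 24.816000
no profile shift: α' = α, a' = a
action lengths: √(r_a1²−r_b1²) = 14.933350, √(r_a2²−r_b2²) = 12.246492
base pitch p_b = π·m·cos α = 3.013657
CR = (14.933350 + 12.246492 − 53.856000·sin 24.71400°)/3.013657 = 1.547369
contact ratio ≈ 1.5474

1.5474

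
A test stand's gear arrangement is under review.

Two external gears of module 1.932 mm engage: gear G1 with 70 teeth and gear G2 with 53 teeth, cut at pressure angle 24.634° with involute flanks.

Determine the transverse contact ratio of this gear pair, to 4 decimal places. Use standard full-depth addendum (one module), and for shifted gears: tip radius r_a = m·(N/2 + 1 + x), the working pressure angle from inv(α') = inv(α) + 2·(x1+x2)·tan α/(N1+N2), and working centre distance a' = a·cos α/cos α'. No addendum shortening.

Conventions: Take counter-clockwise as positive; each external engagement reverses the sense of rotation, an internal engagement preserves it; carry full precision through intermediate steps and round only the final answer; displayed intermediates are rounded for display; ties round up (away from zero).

1.5687

topology: single-mesh involute geometry — m = 1.932, 70T/53T pair
base radii: r_b1 = 61.465831, r_b2 = 46.538415
tip radii: r_a1 = 69.552000, r_a2 = 53.130000
no profile shift: α' = α, a' = a
action lengths: √(r_a1²−r_b1²) = 32.548922, √(r_a2²−r_b2²) = 25.631481
base pitch p_b = π·m·cos α = 5.517160
CR = (32.548922 + 25.631481 − 118.818000·sin 24.63400°)/5.517160 = 1.568679
contact ratio ≈ 1.5687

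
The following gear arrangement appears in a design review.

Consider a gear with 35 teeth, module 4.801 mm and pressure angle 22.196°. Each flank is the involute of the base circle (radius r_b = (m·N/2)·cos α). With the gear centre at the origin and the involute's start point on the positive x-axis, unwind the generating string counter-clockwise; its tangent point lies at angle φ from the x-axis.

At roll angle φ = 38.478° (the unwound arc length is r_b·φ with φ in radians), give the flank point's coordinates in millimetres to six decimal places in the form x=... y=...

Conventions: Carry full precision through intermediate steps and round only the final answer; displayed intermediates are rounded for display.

class = single-mesh tooth geometry [base-circle involute, m = 4.801, 35T]
pitch radius r_p = m·N/2 = 4.801·35/2 = 84.017500
base radius r_b = r_p·cos α = 84.017500·cos 22.196° = 77.791548
roll angle φ = 38.478° = 0.67156779 rad
x = r_b·(cos φ + φ·sin φ) = 93.404784
y = r_b·(sin φ − φ·cos φ) = 7.505264

x=93.404784 y=7.505264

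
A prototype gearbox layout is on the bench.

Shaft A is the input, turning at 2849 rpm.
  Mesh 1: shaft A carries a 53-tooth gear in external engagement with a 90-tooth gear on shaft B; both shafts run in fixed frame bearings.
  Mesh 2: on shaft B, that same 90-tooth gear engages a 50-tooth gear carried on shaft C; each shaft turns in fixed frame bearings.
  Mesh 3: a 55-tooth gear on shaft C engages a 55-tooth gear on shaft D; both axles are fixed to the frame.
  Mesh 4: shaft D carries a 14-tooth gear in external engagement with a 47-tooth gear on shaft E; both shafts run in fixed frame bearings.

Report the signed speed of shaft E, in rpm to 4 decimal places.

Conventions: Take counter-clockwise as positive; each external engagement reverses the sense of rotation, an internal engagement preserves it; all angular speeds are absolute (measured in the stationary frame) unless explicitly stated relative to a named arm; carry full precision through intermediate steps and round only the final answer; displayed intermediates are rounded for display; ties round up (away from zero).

class = fixed-axis compound train [4 meshes; 4 ratios multiply, 4 sense flips]
mesh 1 [53T→90T]: ω = 2849.0000×53/90 = 1677.7444 rpm, sense flips to −
mesh 2 [90T→50T]: ω = 1677.7444×90/50 = 3019.9400 rpm, sense flips to +
mesh 3 [55T→55T]: ω = 3019.9400×55/55 = 3019.9400 rpm, sense flips to −
mesh 4 [14T→47T]: ω = 3019.9400×14/47 = 899.5566 rpm, sense flips to +
signed output speed = +899.5566 rpm

+899.5566 rpm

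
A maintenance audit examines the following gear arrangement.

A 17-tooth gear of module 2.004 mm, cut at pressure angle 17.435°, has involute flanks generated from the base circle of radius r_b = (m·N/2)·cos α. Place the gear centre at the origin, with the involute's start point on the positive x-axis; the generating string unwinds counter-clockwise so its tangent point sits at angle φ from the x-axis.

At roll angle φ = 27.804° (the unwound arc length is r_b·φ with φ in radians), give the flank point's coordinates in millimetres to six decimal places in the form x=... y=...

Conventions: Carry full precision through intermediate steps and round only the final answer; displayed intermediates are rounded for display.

class = single-mesh tooth geometry [base-circle involute, m = 2.004, 17T]
pitch radius r_p = m·N/2 = 2.004·17/2 = 17.034000
base radius r_b = r_p·cos α = 17.034000·cos 17.435° = 16.251415
roll angle φ = 27.804° = 0.48527135 rad
x = r_b·(cos φ + φ·sin φ) = 18.053737
y = r_b·(sin φ − φ·cos φ) = 0.604592

x=18.053737 y=0.604592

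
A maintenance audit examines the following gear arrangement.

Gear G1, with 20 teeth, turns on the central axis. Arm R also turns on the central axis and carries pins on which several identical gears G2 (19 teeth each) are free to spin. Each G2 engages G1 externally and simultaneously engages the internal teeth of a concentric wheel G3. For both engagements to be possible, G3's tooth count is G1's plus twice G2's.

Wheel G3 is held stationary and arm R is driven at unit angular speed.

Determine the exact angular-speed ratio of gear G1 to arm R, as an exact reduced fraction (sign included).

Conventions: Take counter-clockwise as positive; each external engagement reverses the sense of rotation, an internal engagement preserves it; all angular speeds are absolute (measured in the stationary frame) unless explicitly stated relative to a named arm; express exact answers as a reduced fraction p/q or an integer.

39/10

recognized (axles ride arm R): planetary set, 20/19/58 teeth
ring teeth: 20 + 2·19 = 58
20(ω_sun−ω_arm) = −58(ω_ring−ω_arm),  ω_ring = 0, ω_arm = 1
ω_sun = 1 − (58/20)(0−1) = 39/10
ω_out/ω_in = 39/10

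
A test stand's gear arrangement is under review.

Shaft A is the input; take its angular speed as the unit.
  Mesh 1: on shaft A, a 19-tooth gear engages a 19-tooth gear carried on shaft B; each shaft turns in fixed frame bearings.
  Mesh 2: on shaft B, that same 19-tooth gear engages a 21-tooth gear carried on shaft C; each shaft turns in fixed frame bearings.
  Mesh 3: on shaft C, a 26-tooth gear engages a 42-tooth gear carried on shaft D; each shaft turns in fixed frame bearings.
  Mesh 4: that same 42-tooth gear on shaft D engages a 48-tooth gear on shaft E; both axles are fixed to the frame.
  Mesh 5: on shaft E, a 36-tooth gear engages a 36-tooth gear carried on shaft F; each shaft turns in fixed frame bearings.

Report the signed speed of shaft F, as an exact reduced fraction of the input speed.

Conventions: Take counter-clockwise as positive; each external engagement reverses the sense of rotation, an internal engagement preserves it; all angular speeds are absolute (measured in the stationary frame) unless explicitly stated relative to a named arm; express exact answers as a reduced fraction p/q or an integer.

5-mesh fixed-axis compound train (all bearings frame-fixed)
mesh 1 [19T→19T]: |ω|/ω_in = 1×19/19 = 1, sense flips to −
mesh 2 [19T→21T]: |ω|/ω_in = 1×19/21 = 19/21, sense flips to +
mesh 3 [26T→42T]: |ω|/ω_in = (19/21)×26/42 = 247/441, sense flips to −
mesh 4 [42T→48T]: |ω|/ω_in = (247/441)×42/48 = 247/504, sense flips to +
mesh 5 [36T→36T]: |ω|/ω_in = (247/504)×36/36 = 247/504, sense flips to −
signed output speed (× input speed) = -247/504

-247/504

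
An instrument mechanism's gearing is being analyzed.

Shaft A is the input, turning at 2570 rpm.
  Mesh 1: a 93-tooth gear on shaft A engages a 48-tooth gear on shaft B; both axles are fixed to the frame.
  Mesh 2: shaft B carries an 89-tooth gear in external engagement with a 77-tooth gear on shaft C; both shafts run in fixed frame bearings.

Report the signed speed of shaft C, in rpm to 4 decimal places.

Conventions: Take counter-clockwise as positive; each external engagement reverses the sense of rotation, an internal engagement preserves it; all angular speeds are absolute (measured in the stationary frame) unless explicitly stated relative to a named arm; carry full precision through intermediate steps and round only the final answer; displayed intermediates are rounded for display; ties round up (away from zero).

recognized (3 fixed axles, 2 meshes): fixed-axis compound train
mesh 1 [93T→48T]: ω = 2570.0000×93/48 = 4979.3750 rpm, sense flips to −
mesh 2 [89T→77T]: ω = 4979.3750×89/77 = 5755.3815 rpm, sense flips to +
signed output speed = +5755.3815 rpm

+5755.3815 rpm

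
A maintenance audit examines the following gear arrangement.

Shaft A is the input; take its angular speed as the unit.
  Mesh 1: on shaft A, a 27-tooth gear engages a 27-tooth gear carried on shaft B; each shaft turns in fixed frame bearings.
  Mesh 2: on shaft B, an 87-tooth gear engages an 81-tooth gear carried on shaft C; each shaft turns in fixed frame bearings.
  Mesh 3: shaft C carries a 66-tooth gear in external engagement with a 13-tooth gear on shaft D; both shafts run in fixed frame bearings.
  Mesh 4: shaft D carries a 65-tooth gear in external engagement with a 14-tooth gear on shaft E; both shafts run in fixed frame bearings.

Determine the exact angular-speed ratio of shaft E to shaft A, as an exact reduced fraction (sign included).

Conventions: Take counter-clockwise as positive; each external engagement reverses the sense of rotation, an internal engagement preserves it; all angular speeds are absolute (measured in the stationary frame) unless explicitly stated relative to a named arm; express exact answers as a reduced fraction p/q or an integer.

class = fixed-axis compound train [4 meshes; 4 ratios multiply, 4 sense flips]
mesh 1 [27T→27T]: running ratio 1, sense −
mesh 2 [87T→81T]: running ratio 29/27, sense +
mesh 3 [66T→13T]: running ratio 638/117, sense −
mesh 4 [65T→14T]: running ratio 1595/63, sense +
ω_out/ω_in = 1595/63

1595/63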